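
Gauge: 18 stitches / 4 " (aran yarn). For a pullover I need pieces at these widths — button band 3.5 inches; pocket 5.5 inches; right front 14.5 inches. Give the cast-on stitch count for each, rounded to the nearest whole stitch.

Rate = 18/4 = 4.5 sts per in.
button band: 3.5 × 4.5 = 15.75 → 16.
pocket: 5.5 × 4.5 = 24.75 → 25.
right front: 14.5 × 4.5 = 65.25 → 65.

button band 16; pocket 25; right front 65.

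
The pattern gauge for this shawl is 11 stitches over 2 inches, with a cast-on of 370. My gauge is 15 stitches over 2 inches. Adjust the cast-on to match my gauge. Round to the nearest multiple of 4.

504 stitches.

Scale factor = 15 / 11 = 1.364.
370 × 15 / 11 = 504.55 sts.
→ 504 sts.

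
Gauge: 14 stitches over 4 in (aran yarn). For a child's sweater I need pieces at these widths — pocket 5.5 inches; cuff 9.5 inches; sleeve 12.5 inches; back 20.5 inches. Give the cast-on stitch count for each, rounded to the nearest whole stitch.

Rate = 14/4 = 3.5 sts per in.
pocket: 5.5 × 3.5 = 19.25 → 19.
cuff: 9.5 × 3.5 = 33.25 → 33.
sleeve: 12.5 × 3.5 = 43.75 → 44.
back: 20.5 × 3.5 = 71.75 → 72.

pocket 19; cuff 33; sleeve 44; back 72.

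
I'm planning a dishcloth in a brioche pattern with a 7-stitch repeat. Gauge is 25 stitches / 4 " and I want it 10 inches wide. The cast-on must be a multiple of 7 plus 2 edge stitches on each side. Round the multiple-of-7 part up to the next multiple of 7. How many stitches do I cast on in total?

25 / 4 = 6.25 sts per inch.
10 × 6.25 = 62.50 sts.
Less 4 edge sts → 58.50 for the repeat.
Next multiple of 7: 63.
Add back 4 edge sts → 67.

CO 67 sts.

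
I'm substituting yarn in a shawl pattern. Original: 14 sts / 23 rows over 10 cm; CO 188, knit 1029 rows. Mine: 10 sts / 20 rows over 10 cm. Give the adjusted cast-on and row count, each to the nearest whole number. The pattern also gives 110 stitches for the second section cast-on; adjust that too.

Stitches: 188 × 10/14 = 134.29 → 134.
Rows: 1029 × 20/23 = 894.78 → 895.
second section cast-on: 110 × 10/14 = 78.57 → 79.

Cast on 134 stitches; work 895 rows; second section cast-on 79 stitches.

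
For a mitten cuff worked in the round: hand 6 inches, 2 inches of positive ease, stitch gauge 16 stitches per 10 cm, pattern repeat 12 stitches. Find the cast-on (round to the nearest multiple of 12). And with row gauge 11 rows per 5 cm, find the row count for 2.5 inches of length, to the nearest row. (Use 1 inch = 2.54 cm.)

Finished = 6 + 2 = 8 inches.
8 inches × 2.54 = 20.32 cm.
16/10 = 1.6 sts per cm; 20.32 × 1.6 = 32.51 sts.
Nearest multiple of 12 → 36.
2.5 inches = 6.35 cm; × 2.2 = 13.97 → 14 rows.

Cast on 36 stitches; work 14 rows.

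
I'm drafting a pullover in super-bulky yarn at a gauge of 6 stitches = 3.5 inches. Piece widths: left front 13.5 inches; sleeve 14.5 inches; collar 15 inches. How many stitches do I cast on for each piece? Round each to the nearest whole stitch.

left front 23; sleeve 25; collar 26.

Rate = 6/3.5 = 1.714 sts per in.
left front: 13.5 × 1.714 = 23.14 → 23.
sleeve: 14.5 × 1.714 = 24.86 → 25.
collar: 15 × 1.714 = 25.71 → 26.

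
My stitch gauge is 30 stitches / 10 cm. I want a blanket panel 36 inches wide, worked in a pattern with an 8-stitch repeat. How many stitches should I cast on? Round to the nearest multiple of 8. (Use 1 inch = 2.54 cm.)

CO 272 sts.

36 in = 36 × 2.54 = 91.44 cm.
30 / 10 = 3 sts/cm.
91.44 × 3 = 274.32 sts.
→ 272.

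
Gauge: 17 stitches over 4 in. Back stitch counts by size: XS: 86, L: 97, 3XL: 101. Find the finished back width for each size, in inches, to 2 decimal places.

XS 20.24 inches; L 22.82 inches; 3XL 23.76 inches.

17/4 = 4.25 sts per in.
XS: 86 / 4.25 = 20.235 → 20.24 in.
L: 97 / 4.25 = 22.824 → 22.82 in.
3XL: 101 / 4.25 = 23.765 → 23.76 in.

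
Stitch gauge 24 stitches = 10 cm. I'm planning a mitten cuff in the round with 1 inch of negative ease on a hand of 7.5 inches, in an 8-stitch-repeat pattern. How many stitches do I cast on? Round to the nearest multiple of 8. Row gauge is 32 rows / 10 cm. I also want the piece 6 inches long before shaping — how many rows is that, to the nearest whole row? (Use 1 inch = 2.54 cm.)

Cast on 40 stitches; work 49 rows.

Finished = 7.5 − 1 = 6.5 inches.
6.5 inches × 2.54 = 16.51 cm.
24/10 = 2.4 sts per cm; 16.51 × 2.4 = 39.62 sts.
Nearest multiple of 8 → 40.
6 inches = 15.24 cm; × 3.2 = 48.77 → 49 rows.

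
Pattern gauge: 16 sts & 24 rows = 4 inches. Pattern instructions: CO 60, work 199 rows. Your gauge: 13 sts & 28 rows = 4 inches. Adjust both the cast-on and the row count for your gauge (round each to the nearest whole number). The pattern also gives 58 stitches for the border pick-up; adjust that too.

Stitches: 60 × 13/16 = 48.75 → 49.
Rows: 199 × 28/24 = 232.17 → 232.
border pick-up: 58 × 13/16 = 47.12 → 47.

Cast on 49 stitches; work 232 rows; border pick-up 47 stitches.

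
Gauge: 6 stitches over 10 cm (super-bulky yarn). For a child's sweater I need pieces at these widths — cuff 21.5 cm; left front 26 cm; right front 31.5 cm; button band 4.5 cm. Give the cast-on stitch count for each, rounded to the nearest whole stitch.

cuff 13; left front 16; right front 19; button band 3.

Rate = 6/10 = 0.6 sts per cm.
cuff: 21.5 × 0.6 = 12.90 → 13.
left front: 26 × 0.6 = 15.60 → 16.
right front: 31.5 × 0.6 = 18.90 → 19.
button band: 4.5 × 0.6 = 2.70 → 3.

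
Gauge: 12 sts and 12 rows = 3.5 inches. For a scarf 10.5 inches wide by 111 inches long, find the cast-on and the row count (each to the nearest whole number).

Cast on 36 stitches and work 381 rows.

Stitch gauge = 12/3.5 = 3.429 sts/in; 10.5 × 3.429 = 36.00 → 36 sts.
Row gauge = 12/3.5 = 3.429 rows/in; 111 × 3.429 = 380.57 → 381 rows.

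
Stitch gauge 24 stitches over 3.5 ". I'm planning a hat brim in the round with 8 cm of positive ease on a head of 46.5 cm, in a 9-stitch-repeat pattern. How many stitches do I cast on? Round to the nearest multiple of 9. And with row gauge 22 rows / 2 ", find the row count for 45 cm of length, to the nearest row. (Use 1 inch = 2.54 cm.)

Finished = 46.5 + 8 = 54.5 cm.
54.5 cm × 1/2.54 = 21.46 inches.
24/3.5 = 6.857 sts per in; 21.46 × 6.857 = 147.13 sts.
Nearest multiple of 9 → 144.
45 cm = 17.72 inches; × 11 = 194.88 → 195 rows.

Cast on 144 stitches; work 195 rows.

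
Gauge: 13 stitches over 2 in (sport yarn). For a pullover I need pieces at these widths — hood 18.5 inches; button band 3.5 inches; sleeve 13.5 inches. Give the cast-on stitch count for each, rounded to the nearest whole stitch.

Rate = 13/2 = 6.5 sts per in.
hood: 18.5 × 6.5 = 120.25 → 120.
button band: 3.5 × 6.5 = 22.75 → 23.
sleeve: 13.5 × 6.5 = 87.75 → 88.

hood 120; button band 23; sleeve 88.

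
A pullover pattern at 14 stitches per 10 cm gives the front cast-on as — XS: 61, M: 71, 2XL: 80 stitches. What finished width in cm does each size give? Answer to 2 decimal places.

XS 43.57 cm; M 50.71 cm; 2XL 57.14 cm.

14/10 = 1.4 sts per cm.
XS: 61 / 1.4 = 43.571 → 43.57 cm.
M: 71 / 1.4 = 50.714 → 50.71 cm.
2XL: 80 / 1.4 = 57.143 → 57.14 cm.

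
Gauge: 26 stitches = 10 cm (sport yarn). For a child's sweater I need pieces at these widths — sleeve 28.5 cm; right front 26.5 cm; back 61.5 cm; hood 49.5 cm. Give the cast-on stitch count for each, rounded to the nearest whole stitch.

sleeve 74; right front 69; back 160; hood 129.

Rate = 26/10 = 2.6 sts per cm.
sleeve: 28.5 × 2.6 = 74.10 → 74.
right front: 26.5 × 2.6 = 68.90 → 69.
back: 61.5 × 2.6 = 159.90 → 160.
hood: 49.5 × 2.6 = 128.70 → 129.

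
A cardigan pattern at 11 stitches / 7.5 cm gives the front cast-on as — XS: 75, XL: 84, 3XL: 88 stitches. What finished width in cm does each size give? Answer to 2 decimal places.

11/7.5 = 1.467 sts per cm.
XS: 75 / 1.467 = 51.136 → 51.14 cm.
XL: 84 / 1.467 = 57.273 → 57.27 cm.
3XL: 88 / 1.467 = 60.000 → 60.00 cm.

XS 51.14 cm; XL 57.27 cm; 3XL 60.00 cm.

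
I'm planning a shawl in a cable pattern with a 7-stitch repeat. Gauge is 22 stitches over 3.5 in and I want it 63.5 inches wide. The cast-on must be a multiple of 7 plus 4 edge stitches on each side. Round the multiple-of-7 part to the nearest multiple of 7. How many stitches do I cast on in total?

22 / 3.5 = 6.286 sts per inch.
63.5 × 6.286 = 399.14 sts.
Less 8 edge sts → 391.14 for the repeat.
Nearest multiple of 7: 392.
Add back 8 edge sts → 400.

400 stitches.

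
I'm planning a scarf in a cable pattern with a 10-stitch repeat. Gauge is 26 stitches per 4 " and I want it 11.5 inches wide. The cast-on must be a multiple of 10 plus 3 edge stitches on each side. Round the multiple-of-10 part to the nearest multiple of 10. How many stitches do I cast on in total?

26 / 4 = 6.5 sts per inch.
11.5 × 6.5 = 74.75 sts.
Less 6 edge sts → 68.75 for the repeat.
Nearest multiple of 10: 70.
Add back 6 edge sts → 76.

Cast on 76 stitches.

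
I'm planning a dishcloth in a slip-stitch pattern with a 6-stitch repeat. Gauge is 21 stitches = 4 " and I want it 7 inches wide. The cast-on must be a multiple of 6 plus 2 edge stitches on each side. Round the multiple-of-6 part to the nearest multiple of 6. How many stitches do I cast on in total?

Cast on 34 stitches.

21 / 4 = 5.25 sts per inch.
7 × 5.25 = 36.75 sts.
Less 4 edge sts → 32.75 for the repeat.
Nearest multiple of 6: 30.
Add back 4 edge sts → 34.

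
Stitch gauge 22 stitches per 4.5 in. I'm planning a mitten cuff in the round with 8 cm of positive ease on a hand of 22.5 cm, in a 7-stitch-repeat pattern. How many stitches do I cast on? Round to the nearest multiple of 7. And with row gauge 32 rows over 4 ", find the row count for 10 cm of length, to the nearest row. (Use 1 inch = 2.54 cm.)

Finished = 22.5 + 8 = 30.5 cm.
30.5 cm × 1/2.54 = 12.01 inches.
22/4.5 = 4.889 sts per in; 12.01 × 4.889 = 58.71 sts.
Nearest multiple of 7 → 56.
10 cm = 3.94 inches; × 8 = 31.50 → 31 rows.

Cast on 56 stitches; work 31 rows.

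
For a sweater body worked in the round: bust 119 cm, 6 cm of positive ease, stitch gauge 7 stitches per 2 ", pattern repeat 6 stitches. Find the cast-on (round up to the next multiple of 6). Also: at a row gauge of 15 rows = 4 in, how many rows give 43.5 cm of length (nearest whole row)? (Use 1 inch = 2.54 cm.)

Cast on 174 stitches; work 64 rows.

Finished = 119 + 6 = 125 cm.
125 cm × 1/2.54 = 49.21 inches.
7/2 = 3.5 sts per in; 49.21 × 3.5 = 172.24 sts.
Next multiple of 6 → 174.
43.5 cm = 17.13 inches; × 3.75 = 64.22 → 64 rows.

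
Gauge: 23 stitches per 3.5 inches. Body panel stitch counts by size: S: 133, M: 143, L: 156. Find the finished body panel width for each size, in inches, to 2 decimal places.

23/3.5 = 6.571 sts per in.
S: 133 / 6.571 = 20.239 → 20.24 in.
M: 143 / 6.571 = 21.761 → 21.76 in.
L: 156 / 6.571 = 23.739 → 23.74 in.

S 20.24 inches; M 21.76 inches; L 23.74 inches.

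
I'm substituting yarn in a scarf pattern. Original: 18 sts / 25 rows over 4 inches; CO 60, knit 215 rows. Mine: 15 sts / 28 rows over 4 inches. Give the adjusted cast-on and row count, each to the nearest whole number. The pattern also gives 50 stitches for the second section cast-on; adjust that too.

Stitches: 60 × 15/18 = 50.00 → 50.
Rows: 215 × 28/25 = 240.80 → 241.
second section cast-on: 50 × 15/18 = 41.67 → 42.

Cast on 50 stitches; work 241 rows; second section cast-on 42 stitches.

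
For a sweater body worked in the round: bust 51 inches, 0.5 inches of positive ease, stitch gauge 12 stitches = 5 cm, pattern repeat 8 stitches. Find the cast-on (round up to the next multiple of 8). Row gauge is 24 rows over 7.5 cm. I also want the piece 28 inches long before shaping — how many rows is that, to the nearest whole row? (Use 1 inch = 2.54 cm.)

Finished = 51 + 0.5 = 51.5 inches.
51.5 inches × 2.54 = 130.81 cm.
12/5 = 2.4 sts per cm; 130.81 × 2.4 = 313.94 sts.
Next multiple of 8 → 320.
28 inches = 71.12 cm; × 3.2 = 227.58 → 228 rows.

Cast on 320 stitches; work 228 rows.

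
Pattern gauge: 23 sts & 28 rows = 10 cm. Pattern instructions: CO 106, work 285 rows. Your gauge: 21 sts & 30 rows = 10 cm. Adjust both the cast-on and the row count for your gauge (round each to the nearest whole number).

Stitches: 106 × 21/23 = 96.78 → 97.
Rows: 285 × 30/28 = 305.36 → 305.

Cast on 97 stitches; work 305 rows.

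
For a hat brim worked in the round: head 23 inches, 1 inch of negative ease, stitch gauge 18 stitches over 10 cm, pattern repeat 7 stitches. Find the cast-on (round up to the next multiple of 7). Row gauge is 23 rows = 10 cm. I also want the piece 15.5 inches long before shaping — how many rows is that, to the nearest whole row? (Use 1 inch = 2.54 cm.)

Finished = 23 − 1 = 22 inches.
22 inches × 2.54 = 55.88 cm.
18/10 = 1.8 sts per cm; 55.88 × 1.8 = 100.58 sts.
Next multiple of 7 → 105.
15.5 inches = 39.37 cm; × 2.3 = 90.55 → 91 rows.

Cast on 105 stitches; work 91 rows.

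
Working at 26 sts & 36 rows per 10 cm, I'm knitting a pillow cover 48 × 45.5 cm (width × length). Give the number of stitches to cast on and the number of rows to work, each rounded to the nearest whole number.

Stitch gauge = 26/10 = 2.6 sts/cm; 48 × 2.6 = 124.80 → 125 sts.
Row gauge = 36/10 = 3.6 rows/cm; 45.5 × 3.6 = 163.80 → 164 rows.

Cast on 125 stitches and work 164 rows.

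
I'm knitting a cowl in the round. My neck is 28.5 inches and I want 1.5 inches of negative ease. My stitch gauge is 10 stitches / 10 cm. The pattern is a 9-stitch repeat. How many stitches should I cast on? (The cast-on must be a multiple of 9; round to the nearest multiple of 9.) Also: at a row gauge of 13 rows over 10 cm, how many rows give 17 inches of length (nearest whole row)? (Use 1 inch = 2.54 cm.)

Cast on 72 stitches; work 56 rows.

Finished = 28.5 − 1.5 = 27 inches.
27 inches × 2.54 = 68.58 cm.
10/10 = 1 sts per cm; 68.58 × 1 = 68.58 sts.
Nearest multiple of 9 → 72.
17 inches = 43.18 cm; × 1.3 = 56.13 → 56 rows.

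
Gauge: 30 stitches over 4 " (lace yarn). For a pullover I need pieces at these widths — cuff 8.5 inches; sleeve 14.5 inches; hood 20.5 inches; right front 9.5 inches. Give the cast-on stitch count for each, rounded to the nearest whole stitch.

cuff 64; sleeve 109; hood 154; right front 71.

Rate = 30/4 = 7.5 sts per in.
cuff: 8.5 × 7.5 = 63.75 → 64.
sleeve: 14.5 × 7.5 = 108.75 → 109.
hood: 20.5 × 7.5 = 153.75 → 154.
right front: 9.5 × 7.5 = 71.25 → 71.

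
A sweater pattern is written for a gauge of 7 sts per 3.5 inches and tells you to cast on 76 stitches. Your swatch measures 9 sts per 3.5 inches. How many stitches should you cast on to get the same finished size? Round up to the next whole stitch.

Scale factor = 9 / 7 = 1.286.
76 × 9 / 7 = 97.71 sts.
→ 98 sts.

CO 98 sts.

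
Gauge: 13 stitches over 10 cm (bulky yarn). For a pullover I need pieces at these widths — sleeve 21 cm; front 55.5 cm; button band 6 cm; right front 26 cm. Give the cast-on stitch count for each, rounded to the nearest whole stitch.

sleeve 27; front 72; button band 8; right front 34.

Rate = 13/10 = 1.3 sts per cm.
sleeve: 21 × 1.3 = 27.30 → 27.
front: 55.5 × 1.3 = 72.15 → 72.
button band: 6 × 1.3 = 7.80 → 8.
right front: 26 × 1.3 = 33.80 → 34.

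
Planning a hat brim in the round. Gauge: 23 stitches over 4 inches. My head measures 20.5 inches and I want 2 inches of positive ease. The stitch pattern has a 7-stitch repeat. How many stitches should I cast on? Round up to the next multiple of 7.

CO 133 sts.

Finished = 20.5 + 2 = 22.5 inches.
23 / 4 = 5.75 sts/in.
22.5 × 5.75 = 129.38 sts.
Next multiple of 7: 133.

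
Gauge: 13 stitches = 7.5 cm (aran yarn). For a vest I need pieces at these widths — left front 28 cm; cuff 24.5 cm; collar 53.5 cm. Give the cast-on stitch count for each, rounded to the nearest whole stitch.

Rate = 13/7.5 = 1.733 sts per cm.
left front: 28 × 1.733 = 48.53 → 49.
cuff: 24.5 × 1.733 = 42.47 → 42.
collar: 53.5 × 1.733 = 92.73 → 93.

left front 49; cuff 42; collar 93.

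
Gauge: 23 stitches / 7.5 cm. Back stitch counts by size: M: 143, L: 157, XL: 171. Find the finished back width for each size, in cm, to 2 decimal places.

23/7.5 = 3.067 sts per cm.
M: 143 / 3.067 = 46.630 → 46.63 cm.
L: 157 / 3.067 = 51.196 → 51.20 cm.
XL: 171 / 3.067 = 55.761 → 55.76 cm.

M 46.63 cm; L 51.20 cm; XL 55.76 cm.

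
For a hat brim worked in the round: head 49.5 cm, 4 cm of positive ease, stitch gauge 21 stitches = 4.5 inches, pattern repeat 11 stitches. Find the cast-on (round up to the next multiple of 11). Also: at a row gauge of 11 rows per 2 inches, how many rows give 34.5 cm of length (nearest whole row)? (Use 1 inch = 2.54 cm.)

Cast on 99 stitches; work 75 rows.

Finished = 49.5 + 4 = 53.5 cm.
53.5 cm × 1/2.54 = 21.06 inches.
21/4.5 = 4.667 sts per in; 21.06 × 4.667 = 98.29 sts.
Next multiple of 11 → 99.
34.5 cm = 13.58 inches; × 5.5 = 74.70 → 75 rows.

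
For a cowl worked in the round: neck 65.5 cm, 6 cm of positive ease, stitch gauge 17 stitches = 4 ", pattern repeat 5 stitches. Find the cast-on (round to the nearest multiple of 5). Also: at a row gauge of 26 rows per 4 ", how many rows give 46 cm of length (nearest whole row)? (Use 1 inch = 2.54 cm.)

Finished = 65.5 + 6 = 71.5 cm.
71.5 cm × 1/2.54 = 28.15 inches.
17/4 = 4.25 sts per in; 28.15 × 4.25 = 119.64 sts.
Nearest multiple of 5 → 120.
46 cm = 18.11 inches; × 6.5 = 117.72 → 118 rows.

Cast on 120 stitches; work 118 rows.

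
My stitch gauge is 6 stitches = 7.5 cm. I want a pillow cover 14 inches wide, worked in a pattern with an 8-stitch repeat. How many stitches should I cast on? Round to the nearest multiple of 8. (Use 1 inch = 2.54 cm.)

32 stitches.

14 in = 14 × 2.54 = 35.56 cm.
6 / 7.5 = 0.8 sts/cm.
35.56 × 0.8 = 28.45 sts.
→ 32.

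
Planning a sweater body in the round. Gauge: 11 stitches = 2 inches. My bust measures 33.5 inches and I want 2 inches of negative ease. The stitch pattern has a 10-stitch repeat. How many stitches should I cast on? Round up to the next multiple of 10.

Finished = 33.5 − 2 = 31.5 inches.
11 / 2 = 5.5 sts/in.
31.5 × 5.5 = 173.25 sts.
Next multiple of 10: 180.

CO 180 sts.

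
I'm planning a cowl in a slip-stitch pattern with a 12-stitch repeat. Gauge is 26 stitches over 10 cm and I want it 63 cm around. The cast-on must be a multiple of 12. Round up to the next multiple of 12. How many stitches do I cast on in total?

26 / 10 = 2.6 sts per cm.
63 × 2.6 = 163.80 sts.
Next multiple of 12: 168.

Cast on 168 stitches.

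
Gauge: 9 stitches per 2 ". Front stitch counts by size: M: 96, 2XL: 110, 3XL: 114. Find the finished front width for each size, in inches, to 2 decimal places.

M 21.33 inches; 2XL 24.44 inches; 3XL 25.33 inches.

9/2 = 4.5 sts per in.
M: 96 / 4.5 = 21.333 → 21.33 in.
2XL: 110 / 4.5 = 24.444 → 24.44 in.
3XL: 114 / 4.5 = 25.333 → 25.33 in.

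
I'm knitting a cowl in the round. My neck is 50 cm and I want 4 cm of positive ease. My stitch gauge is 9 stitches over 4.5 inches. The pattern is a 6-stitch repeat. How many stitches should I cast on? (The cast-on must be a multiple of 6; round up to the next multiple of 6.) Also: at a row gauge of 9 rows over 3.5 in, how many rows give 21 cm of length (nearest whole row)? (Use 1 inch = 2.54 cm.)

Cast on 48 stitches; work 21 rows.

Finished = 50 + 4 = 54 cm.
54 cm × 1/2.54 = 21.26 inches.
9/4.5 = 2 sts per in; 21.26 × 2 = 42.52 sts.
Next multiple of 6 → 48.
21 cm = 8.27 inches; × 2.571 = 21.26 → 21 rows.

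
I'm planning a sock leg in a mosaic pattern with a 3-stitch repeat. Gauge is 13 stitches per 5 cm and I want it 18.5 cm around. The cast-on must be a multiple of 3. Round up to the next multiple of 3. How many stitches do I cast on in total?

13 / 5 = 2.6 sts per cm.
18.5 × 2.6 = 48.10 sts.
Next multiple of 3: 51.

Cast on 51 stitches.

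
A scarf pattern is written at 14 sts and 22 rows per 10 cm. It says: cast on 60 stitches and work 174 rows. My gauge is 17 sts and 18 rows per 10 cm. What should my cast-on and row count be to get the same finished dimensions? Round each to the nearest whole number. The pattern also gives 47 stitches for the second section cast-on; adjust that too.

Cast on 73 stitches; work 142 rows; second section cast-on 57 stitches.

Stitches: 60 × 17/14 = 72.86 → 73.
Rows: 174 × 18/22 = 142.36 → 142.
second section cast-on: 47 × 17/14 = 57.07 → 57.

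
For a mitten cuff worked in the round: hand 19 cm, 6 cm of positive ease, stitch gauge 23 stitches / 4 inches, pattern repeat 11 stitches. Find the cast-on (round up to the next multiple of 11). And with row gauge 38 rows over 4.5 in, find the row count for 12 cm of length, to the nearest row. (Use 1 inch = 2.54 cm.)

Finished = 19 + 6 = 25 cm.
25 cm × 1/2.54 = 9.84 inches.
23/4 = 5.75 sts per in; 9.84 × 5.75 = 56.59 sts.
Next multiple of 11 → 66.
12 cm = 4.72 inches; × 8.444 = 39.90 → 40 rows.

Cast on 66 stitches; work 40 rows.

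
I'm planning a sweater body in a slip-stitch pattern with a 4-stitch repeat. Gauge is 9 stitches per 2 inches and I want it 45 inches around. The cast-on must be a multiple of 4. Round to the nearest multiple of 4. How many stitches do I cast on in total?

CO 204 sts.

9 / 2 = 4.5 sts per inch.
45 × 4.5 = 202.50 sts.
Nearest multiple of 4: 204.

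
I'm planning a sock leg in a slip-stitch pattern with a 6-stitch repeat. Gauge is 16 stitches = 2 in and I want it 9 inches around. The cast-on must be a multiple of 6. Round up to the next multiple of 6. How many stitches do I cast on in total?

16 / 2 = 8 sts per inch.
9 × 8 = 72.00 sts.
Next multiple of 6: 72.

CO 72 sts.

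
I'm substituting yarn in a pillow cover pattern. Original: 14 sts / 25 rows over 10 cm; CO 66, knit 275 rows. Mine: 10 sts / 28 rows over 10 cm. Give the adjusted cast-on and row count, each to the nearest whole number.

Stitches: 66 × 10/14 = 47.14 → 47.
Rows: 275 × 28/25 = 308.00 → 308.

Cast on 47 stitches; work 308 rows.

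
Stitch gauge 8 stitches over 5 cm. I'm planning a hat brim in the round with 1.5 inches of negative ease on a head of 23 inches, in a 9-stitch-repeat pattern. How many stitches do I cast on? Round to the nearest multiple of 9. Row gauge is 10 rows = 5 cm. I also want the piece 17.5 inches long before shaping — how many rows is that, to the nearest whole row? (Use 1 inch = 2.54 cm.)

Cast on 90 stitches; work 89 rows.

Finished = 23 − 1.5 = 21.5 inches.
21.5 inches × 2.54 = 54.61 cm.
8/5 = 1.6 sts per cm; 54.61 × 1.6 = 87.38 sts.
Nearest multiple of 9 → 90.
17.5 inches = 44.45 cm; × 2 = 88.90 → 89 rows.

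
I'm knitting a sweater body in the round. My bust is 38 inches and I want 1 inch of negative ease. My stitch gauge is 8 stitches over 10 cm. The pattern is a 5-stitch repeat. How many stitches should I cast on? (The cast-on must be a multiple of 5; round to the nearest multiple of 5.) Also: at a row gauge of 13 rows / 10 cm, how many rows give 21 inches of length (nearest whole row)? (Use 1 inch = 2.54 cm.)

Cast on 75 stitches; work 69 rows.

Finished = 38 − 1 = 37 inches.
37 inches × 2.54 = 93.98 cm.
8/10 = 0.8 sts per cm; 93.98 × 0.8 = 75.18 sts.
Nearest multiple of 5 → 75.
21 inches = 53.34 cm; × 1.3 = 69.34 → 69 rows.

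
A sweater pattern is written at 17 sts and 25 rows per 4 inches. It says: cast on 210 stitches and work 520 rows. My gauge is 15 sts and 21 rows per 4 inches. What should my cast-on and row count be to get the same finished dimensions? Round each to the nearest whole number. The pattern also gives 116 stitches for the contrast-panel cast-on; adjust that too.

Cast on 185 stitches; work 437 rows; contrast-panel cast-on 102 stitches.

Stitches: 210 × 15/17 = 185.29 → 185.
Rows: 520 × 21/25 = 436.80 → 437.
contrast-panel cast-on: 116 × 15/17 = 102.35 → 102.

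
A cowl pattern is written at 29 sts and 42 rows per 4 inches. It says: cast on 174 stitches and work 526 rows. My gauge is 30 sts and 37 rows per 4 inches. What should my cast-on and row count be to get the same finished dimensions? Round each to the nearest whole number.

Stitches: 174 × 30/29 = 180.00 → 180.
Rows: 526 × 37/42 = 463.38 → 463.

Cast on 180 stitches; work 463 rows.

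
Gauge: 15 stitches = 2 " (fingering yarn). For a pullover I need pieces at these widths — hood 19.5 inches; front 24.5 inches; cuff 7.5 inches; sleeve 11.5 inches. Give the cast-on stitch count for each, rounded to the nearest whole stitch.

Rate = 15/2 = 7.5 sts per in.
hood: 19.5 × 7.5 = 146.25 → 146.
front: 24.5 × 7.5 = 183.75 → 184.
cuff: 7.5 × 7.5 = 56.25 → 56.
sleeve: 11.5 × 7.5 = 86.25 → 86.

hood 146; front 184; cuff 56; sleeve 86.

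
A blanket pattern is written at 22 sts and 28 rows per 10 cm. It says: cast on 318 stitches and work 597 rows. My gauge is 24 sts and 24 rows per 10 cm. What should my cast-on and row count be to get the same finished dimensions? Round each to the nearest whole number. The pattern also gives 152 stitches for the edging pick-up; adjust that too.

Cast on 347 stitches; work 512 rows; edging pick-up 166 stitches.

Stitches: 318 × 24/22 = 346.91 → 347.
Rows: 597 × 24/28 = 511.71 → 512.
edging pick-up: 152 × 24/22 = 165.82 → 166.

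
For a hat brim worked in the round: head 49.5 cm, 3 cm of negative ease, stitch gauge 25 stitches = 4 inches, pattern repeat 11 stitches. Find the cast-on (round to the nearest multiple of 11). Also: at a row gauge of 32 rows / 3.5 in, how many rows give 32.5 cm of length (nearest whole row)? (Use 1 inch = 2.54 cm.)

Cast on 110 stitches; work 117 rows.

Finished = 49.5 − 3 = 46.5 cm.
46.5 cm × 1/2.54 = 18.31 inches.
25/4 = 6.25 sts per in; 18.31 × 6.25 = 114.42 sts.
Nearest multiple of 11 → 110.
32.5 cm = 12.80 inches; × 9.143 = 116.99 → 117 rows.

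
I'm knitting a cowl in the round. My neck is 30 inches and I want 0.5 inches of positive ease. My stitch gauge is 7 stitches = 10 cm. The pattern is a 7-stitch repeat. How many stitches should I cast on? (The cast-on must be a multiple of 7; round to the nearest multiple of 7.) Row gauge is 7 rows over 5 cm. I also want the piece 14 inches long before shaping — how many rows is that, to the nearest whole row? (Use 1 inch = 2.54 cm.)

Cast on 56 stitches; work 50 rows.

Finished = 30 + 0.5 = 30.5 inches.
30.5 inches × 2.54 = 77.47 cm.
7/10 = 0.7 sts per cm; 77.47 × 0.7 = 54.23 sts.
Nearest multiple of 7 → 56.
14 inches = 35.56 cm; × 1.4 = 49.78 → 50 rows.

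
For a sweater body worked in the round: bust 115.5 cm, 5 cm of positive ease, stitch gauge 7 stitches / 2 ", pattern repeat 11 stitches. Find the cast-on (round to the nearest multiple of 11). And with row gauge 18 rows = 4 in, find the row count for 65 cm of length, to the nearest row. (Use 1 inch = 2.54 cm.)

Cast on 165 stitches; work 115 rows.

Finished = 115.5 + 5 = 120.5 cm.
120.5 cm × 1/2.54 = 47.44 inches.
7/2 = 3.5 sts per in; 47.44 × 3.5 = 166.04 sts.
Nearest multiple of 11 → 165.
65 cm = 25.59 inches; × 4.5 = 115.16 → 115 rows.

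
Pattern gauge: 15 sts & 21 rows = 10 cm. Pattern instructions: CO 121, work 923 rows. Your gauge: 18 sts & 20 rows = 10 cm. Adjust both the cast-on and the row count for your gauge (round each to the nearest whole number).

Cast on 145 stitches; work 879 rows.

Stitches: 121 × 18/15 = 145.20 → 145.
Rows: 923 × 20/21 = 879.05 → 879.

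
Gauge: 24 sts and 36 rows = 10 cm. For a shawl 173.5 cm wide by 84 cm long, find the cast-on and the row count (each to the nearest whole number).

Stitch gauge = 24/10 = 2.4 sts/cm; 173.5 × 2.4 = 416.40 → 416 sts.
Row gauge = 36/10 = 3.6 rows/cm; 84 × 3.6 = 302.40 → 302 rows.

Cast on 416 stitches and work 302 rows.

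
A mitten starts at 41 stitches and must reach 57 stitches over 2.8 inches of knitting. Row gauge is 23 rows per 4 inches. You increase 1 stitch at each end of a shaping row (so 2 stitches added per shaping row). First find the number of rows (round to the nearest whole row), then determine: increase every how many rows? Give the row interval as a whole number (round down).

Rows = 2.8 × 5.75 = 16.1 → 16 rows.
Stitches to add: 16 → 8 shaping rows (at 2 st each).
16 / 8 = 2.00 → every 2 rows.

Increase every 2nd row.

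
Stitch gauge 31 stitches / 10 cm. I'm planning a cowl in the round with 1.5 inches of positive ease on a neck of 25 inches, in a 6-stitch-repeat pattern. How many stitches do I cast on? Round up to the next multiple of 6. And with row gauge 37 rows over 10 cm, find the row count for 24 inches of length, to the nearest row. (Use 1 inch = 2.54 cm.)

Finished = 25 + 1.5 = 26.5 inches.
26.5 inches × 2.54 = 67.31 cm.
31/10 = 3.1 sts per cm; 67.31 × 3.1 = 208.66 sts.
Next multiple of 6 → 210.
24 inches = 60.96 cm; × 3.7 = 225.55 → 226 rows.

Cast on 210 stitches; work 226 rows.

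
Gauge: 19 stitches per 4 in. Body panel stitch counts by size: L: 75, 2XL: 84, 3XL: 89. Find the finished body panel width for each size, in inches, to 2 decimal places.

L 15.79 inches; 2XL 17.68 inches; 3XL 18.74 inches.

19/4 = 4.75 sts per in.
L: 75 / 4.75 = 15.789 → 15.79 in.
2XL: 84 / 4.75 = 17.684 → 17.68 in.
3XL: 89 / 4.75 = 18.737 → 18.74 in.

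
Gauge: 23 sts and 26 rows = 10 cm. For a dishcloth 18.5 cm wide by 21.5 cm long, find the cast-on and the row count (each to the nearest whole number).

Stitch gauge = 23/10 = 2.3 sts/cm; 18.5 × 2.3 = 42.55 → 43 sts.
Row gauge = 26/10 = 2.6 rows/cm; 21.5 × 2.6 = 55.90 → 56 rows.

Cast on 43 stitches and work 56 rows.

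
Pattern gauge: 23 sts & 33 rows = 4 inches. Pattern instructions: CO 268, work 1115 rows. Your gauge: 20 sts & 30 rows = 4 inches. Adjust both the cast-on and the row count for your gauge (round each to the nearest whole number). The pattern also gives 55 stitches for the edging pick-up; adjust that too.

Stitches: 268 × 20/23 = 233.04 → 233.
Rows: 1115 × 30/33 = 1013.64 → 1014.
edging pick-up: 55 × 20/23 = 47.83 → 48.

Cast on 233 stitches; work 1014 rows; edging pick-up 48 stitches.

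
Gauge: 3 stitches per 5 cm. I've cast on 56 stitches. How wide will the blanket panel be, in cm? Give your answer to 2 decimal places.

93.33 cm.

3 stitches / 5 cm = 0.6 stitches per cm.
56 / 0.6 = 93.333 cm.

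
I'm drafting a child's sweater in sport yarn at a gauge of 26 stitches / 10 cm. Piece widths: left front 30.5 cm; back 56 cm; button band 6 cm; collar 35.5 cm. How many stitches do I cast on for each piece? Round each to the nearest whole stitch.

left front 79; back 146; button band 16; collar 92.

Rate = 26/10 = 2.6 sts per cm.
left front: 30.5 × 2.6 = 79.30 → 79.
back: 56 × 2.6 = 145.60 → 146.
button band: 6 × 2.6 = 15.60 → 16.
collar: 35.5 × 2.6 = 92.30 → 92.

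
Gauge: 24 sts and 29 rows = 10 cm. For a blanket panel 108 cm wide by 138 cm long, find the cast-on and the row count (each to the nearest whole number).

Cast on 259 stitches and work 400 rows.

Stitch gauge = 24/10 = 2.4 sts/cm; 108 × 2.4 = 259.20 → 259 sts.
Row gauge = 29/10 = 2.9 rows/cm; 138 × 2.9 = 400.20 → 400 rows.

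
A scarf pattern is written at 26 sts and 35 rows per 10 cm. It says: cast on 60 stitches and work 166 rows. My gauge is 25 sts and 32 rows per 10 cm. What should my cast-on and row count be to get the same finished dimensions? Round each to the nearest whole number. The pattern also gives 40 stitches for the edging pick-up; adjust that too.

Cast on 58 stitches; work 152 rows; edging pick-up 38 stitches.

Stitches: 60 × 25/26 = 57.69 → 58.
Rows: 166 × 32/35 = 151.77 → 152.
edging pick-up: 40 × 25/26 = 38.46 → 38.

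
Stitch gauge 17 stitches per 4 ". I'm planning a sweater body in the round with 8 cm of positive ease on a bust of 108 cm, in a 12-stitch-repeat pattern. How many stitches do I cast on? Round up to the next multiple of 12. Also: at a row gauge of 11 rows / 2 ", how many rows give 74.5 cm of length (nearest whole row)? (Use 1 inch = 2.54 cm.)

Finished = 108 + 8 = 116 cm.
116 cm × 1/2.54 = 45.67 inches.
17/4 = 4.25 sts per in; 45.67 × 4.25 = 194.09 sts.
Next multiple of 12 → 204.
74.5 cm = 29.33 inches; × 5.5 = 161.32 → 161 rows.

Cast on 204 stitches; work 161 rows.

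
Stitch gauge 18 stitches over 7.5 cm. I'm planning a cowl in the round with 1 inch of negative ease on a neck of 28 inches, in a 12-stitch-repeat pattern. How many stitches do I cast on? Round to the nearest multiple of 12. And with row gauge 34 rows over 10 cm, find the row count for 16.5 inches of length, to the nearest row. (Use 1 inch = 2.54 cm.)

Finished = 28 − 1 = 27 inches.
27 inches × 2.54 = 68.58 cm.
18/7.5 = 2.4 sts per cm; 68.58 × 2.4 = 164.59 sts.
Nearest multiple of 12 → 168.
16.5 inches = 41.91 cm; × 3.4 = 142.49 → 142 rows.

Cast on 168 stitches; work 142 rows.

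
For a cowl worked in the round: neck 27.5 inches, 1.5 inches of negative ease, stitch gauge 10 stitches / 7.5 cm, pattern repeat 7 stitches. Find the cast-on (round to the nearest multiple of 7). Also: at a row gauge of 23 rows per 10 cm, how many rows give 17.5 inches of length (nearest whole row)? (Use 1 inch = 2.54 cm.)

Cast on 91 stitches; work 102 rows.

Finished = 27.5 − 1.5 = 26 inches.
26 inches × 2.54 = 66.04 cm.
10/7.5 = 1.333 sts per cm; 66.04 × 1.333 = 88.05 sts.
Nearest multiple of 7 → 91.
17.5 inches = 44.45 cm; × 2.3 = 102.23 → 102 rows.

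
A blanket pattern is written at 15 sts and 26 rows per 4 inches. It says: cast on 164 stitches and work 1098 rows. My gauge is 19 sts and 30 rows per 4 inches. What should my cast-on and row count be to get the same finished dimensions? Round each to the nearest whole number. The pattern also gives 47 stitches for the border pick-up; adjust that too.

Cast on 208 stitches; work 1267 rows; border pick-up 60 stitches.

Stitches: 164 × 19/15 = 207.73 → 208.
Rows: 1098 × 30/26 = 1266.92 → 1267.
border pick-up: 47 × 19/15 = 59.53 → 60.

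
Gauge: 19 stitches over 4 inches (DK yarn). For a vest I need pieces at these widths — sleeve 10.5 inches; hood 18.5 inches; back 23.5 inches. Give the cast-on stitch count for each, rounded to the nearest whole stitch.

Rate = 19/4 = 4.75 sts per in.
sleeve: 10.5 × 4.75 = 49.88 → 50.
hood: 18.5 × 4.75 = 87.88 → 88.
back: 23.5 × 4.75 = 111.62 → 112.

sleeve 50; hood 88; back 112.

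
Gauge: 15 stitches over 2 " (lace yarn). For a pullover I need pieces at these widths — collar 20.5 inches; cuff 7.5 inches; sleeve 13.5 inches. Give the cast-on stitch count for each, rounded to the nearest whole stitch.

collar 154; cuff 56; sleeve 101.

Rate = 15/2 = 7.5 sts per in.
collar: 20.5 × 7.5 = 153.75 → 154.
cuff: 7.5 × 7.5 = 56.25 → 56.
sleeve: 13.5 × 7.5 = 101.25 → 101.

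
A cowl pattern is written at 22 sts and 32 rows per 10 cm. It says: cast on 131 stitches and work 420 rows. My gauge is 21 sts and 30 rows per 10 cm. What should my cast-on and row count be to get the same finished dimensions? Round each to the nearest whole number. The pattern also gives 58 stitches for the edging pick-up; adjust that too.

Stitches: 131 × 21/22 = 125.05 → 125.
Rows: 420 × 30/32 = 393.75 → 394.
edging pick-up: 58 × 21/22 = 55.36 → 55.

Cast on 125 stitches; work 394 rows; edging pick-up 55 stitches.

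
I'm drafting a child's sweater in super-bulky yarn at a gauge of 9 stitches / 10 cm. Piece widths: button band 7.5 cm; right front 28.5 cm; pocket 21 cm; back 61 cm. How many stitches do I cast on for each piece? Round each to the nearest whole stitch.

Rate = 9/10 = 0.9 sts per cm.
button band: 7.5 × 0.9 = 6.75 → 7.
right front: 28.5 × 0.9 = 25.65 → 26.
pocket: 21 × 0.9 = 18.90 → 19.
back: 61 × 0.9 = 54.90 → 55.

button band 7; right front 26; pocket 19; back 55.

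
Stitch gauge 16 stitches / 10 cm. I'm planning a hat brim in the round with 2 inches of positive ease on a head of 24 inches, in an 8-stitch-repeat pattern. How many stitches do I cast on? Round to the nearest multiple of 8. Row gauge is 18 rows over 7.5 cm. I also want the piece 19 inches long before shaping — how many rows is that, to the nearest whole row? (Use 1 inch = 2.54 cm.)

Cast on 104 stitches; work 116 rows.

Finished = 24 + 2 = 26 inches.
26 inches × 2.54 = 66.04 cm.
16/10 = 1.6 sts per cm; 66.04 × 1.6 = 105.66 sts.
Nearest multiple of 8 → 104.
19 inches = 48.26 cm; × 2.4 = 115.82 → 116 rows.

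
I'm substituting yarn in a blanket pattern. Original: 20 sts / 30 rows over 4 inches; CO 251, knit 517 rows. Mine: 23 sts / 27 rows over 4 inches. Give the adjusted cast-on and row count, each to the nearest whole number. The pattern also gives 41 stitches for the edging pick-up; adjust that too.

Stitches: 251 × 23/20 = 288.65 → 289.
Rows: 517 × 27/30 = 465.30 → 465.
edging pick-up: 41 × 23/20 = 47.15 → 47.

Cast on 289 stitches; work 465 rows; edging pick-up 47 stitches.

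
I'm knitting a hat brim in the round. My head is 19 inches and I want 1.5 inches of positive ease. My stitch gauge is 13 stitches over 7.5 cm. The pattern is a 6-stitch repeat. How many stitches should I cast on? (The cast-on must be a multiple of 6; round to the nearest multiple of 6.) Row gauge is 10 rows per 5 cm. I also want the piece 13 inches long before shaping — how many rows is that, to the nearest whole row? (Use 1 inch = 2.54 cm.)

Finished = 19 + 1.5 = 20.5 inches.
20.5 inches × 2.54 = 52.07 cm.
13/7.5 = 1.733 sts per cm; 52.07 × 1.733 = 90.25 sts.
Nearest multiple of 6 → 90.
13 inches = 33.02 cm; × 2 = 66.04 → 66 rows.

Cast on 90 stitches; work 66 rows.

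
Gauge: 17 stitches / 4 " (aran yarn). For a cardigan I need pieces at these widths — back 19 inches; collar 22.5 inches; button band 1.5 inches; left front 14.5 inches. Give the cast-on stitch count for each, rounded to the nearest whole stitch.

back 81; collar 96; button band 6; left front 62.

Rate = 17/4 = 4.25 sts per in.
back: 19 × 4.25 = 80.75 → 81.
collar: 22.5 × 4.25 = 95.62 → 96.
button band: 1.5 × 4.25 = 6.38 → 6.
left front: 14.5 × 4.25 = 61.62 → 62.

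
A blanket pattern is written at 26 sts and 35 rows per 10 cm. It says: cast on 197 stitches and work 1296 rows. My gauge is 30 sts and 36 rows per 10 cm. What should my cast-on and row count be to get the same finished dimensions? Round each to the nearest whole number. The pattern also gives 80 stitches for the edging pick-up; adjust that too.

Cast on 227 stitches; work 1333 rows; edging pick-up 92 stitches.

Stitches: 197 × 30/26 = 227.31 → 227.
Rows: 1296 × 36/35 = 1333.03 → 1333.
edging pick-up: 80 × 30/26 = 92.31 → 92.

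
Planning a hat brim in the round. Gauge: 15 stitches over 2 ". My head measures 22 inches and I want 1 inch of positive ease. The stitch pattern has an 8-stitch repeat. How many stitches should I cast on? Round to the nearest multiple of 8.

176 stitches.

Finished = 22 + 1 = 23 inches.
15 / 2 = 7.5 sts/in.
23 × 7.5 = 172.50 sts.
Nearest multiple of 8: 176.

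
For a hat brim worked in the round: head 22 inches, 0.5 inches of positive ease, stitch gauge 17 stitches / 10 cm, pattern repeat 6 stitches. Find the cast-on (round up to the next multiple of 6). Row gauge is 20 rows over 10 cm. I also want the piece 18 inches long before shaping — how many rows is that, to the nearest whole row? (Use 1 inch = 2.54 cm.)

Finished = 22 + 0.5 = 22.5 inches.
22.5 inches × 2.54 = 57.15 cm.
17/10 = 1.7 sts per cm; 57.15 × 1.7 = 97.16 sts.
Next multiple of 6 → 102.
18 inches = 45.72 cm; × 2 = 91.44 → 91 rows.

Cast on 102 stitches; work 91 rows.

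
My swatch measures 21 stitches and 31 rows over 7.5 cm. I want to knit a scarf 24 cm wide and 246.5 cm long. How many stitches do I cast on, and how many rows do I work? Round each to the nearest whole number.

Stitch gauge = 21/7.5 = 2.8 sts/cm; 24 × 2.8 = 67.20 → 67 sts.
Row gauge = 31/7.5 = 4.133 rows/cm; 246.5 × 4.133 = 1018.87 → 1019 rows.

Cast on 67 stitches and work 1019 rows.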